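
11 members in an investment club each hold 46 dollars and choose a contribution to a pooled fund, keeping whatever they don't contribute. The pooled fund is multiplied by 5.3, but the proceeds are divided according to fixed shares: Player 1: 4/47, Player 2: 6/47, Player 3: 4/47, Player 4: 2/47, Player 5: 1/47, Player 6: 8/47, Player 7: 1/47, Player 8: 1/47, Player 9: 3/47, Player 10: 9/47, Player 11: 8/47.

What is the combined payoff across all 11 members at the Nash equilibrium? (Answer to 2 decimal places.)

703.80 dollars

Player j's private return per contributed unit is 5.3 × (j's share). Contributing is weakly dominant for j when that share is at least 1/5.3 = 0.1887, and contributing 0 is dominant otherwise.
Player 10 alone (share 9/47) is above the threshold, contributing 46; the remaining 10 contribute 0. Total contributed: 46.
The pooled fund pays out 5.3 × 46 = 243.80 in total (split across the unequal shares, but the aggregate is all that matters for the group sum).
The 10 free-riders keep 46 each, adding 460. Group total = 460 + 243.80 = 703.80.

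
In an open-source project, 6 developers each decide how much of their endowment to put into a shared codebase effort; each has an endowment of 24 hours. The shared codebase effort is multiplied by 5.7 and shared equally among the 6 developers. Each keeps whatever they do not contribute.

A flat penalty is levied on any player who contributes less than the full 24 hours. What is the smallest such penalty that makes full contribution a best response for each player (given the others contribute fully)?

1.20 hours

Given the others contribute fully, the best deviation is to contribute 0 (any partial contribution still incurs the fine and gives up units whose private return 0.9500 is below 1).
Deviating from 24 to 0 saves 24 hours but forfeits the deviator's share of the drop in the shared codebase effort: 5.7/6 × 24 = 22.80.
So the deviation gain is 24 − 22.80 = 1.20, and the fine must be at least 1.20 hours to wipe it out.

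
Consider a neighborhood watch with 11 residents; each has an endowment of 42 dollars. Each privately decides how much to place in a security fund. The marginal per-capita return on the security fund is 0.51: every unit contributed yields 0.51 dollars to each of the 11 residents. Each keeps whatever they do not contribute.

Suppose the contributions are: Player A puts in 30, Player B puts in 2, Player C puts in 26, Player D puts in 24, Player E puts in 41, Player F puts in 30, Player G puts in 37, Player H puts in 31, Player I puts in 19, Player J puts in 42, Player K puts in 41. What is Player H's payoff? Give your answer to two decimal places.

Total contributed: 30 + 2 + 26 + 24 + 41 + 30 + 37 + 31 + 19 + 42 + 41 = 323.
Each receives 0.51 × 323 = 164.73 from the security fund.
Player H keeps 42 − 31 = 11, so Player H's payoff is 11 + 164.73 = 175.73.

175.73 dollars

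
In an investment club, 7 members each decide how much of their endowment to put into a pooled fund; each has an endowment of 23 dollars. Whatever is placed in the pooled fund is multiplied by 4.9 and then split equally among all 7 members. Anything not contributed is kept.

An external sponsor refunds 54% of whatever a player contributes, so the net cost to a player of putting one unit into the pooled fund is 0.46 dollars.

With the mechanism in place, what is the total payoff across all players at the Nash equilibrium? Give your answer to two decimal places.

875.84 dollars

Under the mechanism each unit contributed yields (4.9/7) / 0.46 = 1.5217 back to its contributor per unit of net cost, which exceeds 1, making full contribution the dominant choice for everyone.
At the Nash equilibrium everyone contributes 23. Group total payoff = 7 × (23 × 0.54 + 4.9 × 23) = 875.84.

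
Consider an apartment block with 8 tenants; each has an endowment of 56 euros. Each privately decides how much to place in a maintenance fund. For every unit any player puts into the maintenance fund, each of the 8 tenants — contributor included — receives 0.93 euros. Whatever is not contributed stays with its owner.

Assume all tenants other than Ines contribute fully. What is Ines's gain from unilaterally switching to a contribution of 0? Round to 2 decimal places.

3.92 euros

Switching from a contribution of 56 to 0 lets Ines keep an extra 56 euros, but lowers the maintenance fund by 56, which costs Ines their own share of that drop: 0.93 × 56 = 52.08.
Net gain = 56 − 52.08 = 3.92. The private return per contributed unit (0.93) is below 1, so free-riding is indeed the best response regardless of what the others do.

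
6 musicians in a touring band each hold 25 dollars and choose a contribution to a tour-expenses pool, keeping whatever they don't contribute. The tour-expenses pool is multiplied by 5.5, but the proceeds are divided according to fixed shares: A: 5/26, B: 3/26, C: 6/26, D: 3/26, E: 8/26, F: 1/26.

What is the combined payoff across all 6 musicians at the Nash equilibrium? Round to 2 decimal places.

For player j, contributing a unit is worthwhile iff 5.5 × (j's share) ≥ 1, i.e. iff j's share is at least 0.1818.
A, C and E are above the threshold, contributing 25 each; the remaining 3 contribute 0. Total contributed: 75.
The tour-expenses pool pays out 5.5 × 75 = 412.50 in total (split across the unequal shares, but the aggregate is all that matters for the group sum).
The 3 free-riders keep 25 each, adding 75. Group total = 75 + 412.50 = 487.50.

487.50 dollars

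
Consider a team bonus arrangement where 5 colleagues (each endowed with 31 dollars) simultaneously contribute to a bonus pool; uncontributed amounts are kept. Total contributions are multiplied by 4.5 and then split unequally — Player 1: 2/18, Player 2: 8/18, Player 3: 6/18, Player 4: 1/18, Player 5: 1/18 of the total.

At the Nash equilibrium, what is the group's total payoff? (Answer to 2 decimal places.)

372.00 dollars

Player j's private return per contributed unit is 4.5 × (j's share). Contributing is weakly dominant for j when that share is at least 1/4.5 = 0.2222, and contributing 0 is dominant otherwise.
Player 2 and Player 3 are above the threshold, contributing 31 each; the remaining 3 contribute 0. Total contributed: 62.
The bonus pool pays out 4.5 × 62 = 279.00 in total (split across the unequal shares, but the aggregate is all that matters for the group sum).
The 3 free-riders keep 31 each, adding 93. Group total = 93 + 279.00 = 372.00.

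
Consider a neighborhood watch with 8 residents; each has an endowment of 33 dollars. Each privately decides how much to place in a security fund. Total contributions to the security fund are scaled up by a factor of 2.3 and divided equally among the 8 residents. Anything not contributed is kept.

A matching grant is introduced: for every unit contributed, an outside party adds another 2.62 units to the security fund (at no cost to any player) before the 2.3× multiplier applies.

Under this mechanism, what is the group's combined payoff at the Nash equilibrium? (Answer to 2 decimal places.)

2198.06 dollars

With the mechanism, a contributed unit returns 2.3 × 3.62 / 8 = 1.0408 per unit of net cost to the contributor — now above 1 — so contributing fully is weakly dominant for every player.
At the Nash equilibrium everyone contributes 33. Group total payoff = 2.3 × 3.62 × 264 = 2198.06.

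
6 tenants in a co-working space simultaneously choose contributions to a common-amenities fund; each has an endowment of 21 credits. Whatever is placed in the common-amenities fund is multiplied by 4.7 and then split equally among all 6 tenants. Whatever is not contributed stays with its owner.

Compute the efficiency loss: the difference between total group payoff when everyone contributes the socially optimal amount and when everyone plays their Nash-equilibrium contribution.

466.20 credits

Each contributed unit returns 4.7/6 = 0.7833 to its contributor — below 1 — so contributing 0 is dominant for every player. At the Nash equilibrium everyone keeps their 21, and the group total is 6 × 21 = 126.
Each contributed unit returns 4.700 to the group as a whole (0.7833 to each of 6 players), which exceeds 1, so the social optimum is full contribution: group total = 4.700 × 126 = 592.20.
Efficiency loss = 592.20 − 126 = 466.20.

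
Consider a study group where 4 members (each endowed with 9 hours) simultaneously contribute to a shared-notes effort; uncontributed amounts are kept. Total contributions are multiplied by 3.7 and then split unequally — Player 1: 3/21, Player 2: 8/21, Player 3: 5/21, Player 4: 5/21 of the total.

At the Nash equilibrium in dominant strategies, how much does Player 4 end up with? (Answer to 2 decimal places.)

For player j, contributing a unit is worthwhile iff 3.7 × (j's share) ≥ 1, i.e. iff j's share is at least 0.2703.
Player 2 alone (share 8/21) is above the threshold, contributing 9; the remaining 3 contribute 0. Total contributed: 9.
Player 4 keeps 9 and receives 3.7 × 9 × 5/21 = 7.93 from the shared-notes effort, for a payoff of 16.93.

16.93 hours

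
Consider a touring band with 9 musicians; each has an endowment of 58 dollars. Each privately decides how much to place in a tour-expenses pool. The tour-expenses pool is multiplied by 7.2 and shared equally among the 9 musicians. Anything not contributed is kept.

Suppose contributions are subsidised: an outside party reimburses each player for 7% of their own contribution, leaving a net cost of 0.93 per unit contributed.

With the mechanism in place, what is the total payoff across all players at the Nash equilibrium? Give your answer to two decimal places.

With the mechanism, a contributed unit returns (7.2/9) / 0.93 = 0.8602 per unit of net cost — still below 1 — so contributing 0 remains dominant for every player.
Everyone keeps their endowment and the group total is 9 × 58 = 522.

522.00 dollars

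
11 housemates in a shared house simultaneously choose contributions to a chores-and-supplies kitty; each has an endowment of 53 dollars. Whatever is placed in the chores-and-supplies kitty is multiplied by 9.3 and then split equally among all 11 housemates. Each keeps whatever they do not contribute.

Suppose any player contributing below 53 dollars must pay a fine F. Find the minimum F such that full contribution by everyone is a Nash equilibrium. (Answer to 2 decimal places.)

Given the others contribute fully, the best deviation is to contribute 0 (any partial contribution still incurs the fine and gives up units whose private return 0.8455 is below 1).
Deviating from 53 to 0 saves 53 dollars but forfeits the deviator's share of the drop in the chores-and-supplies kitty: 9.3/11 × 53 = 44.81.
So the deviation gain is 53 − 44.81 = 8.19, and the fine must be at least 8.19 dollars to wipe it out.

8.19 dollars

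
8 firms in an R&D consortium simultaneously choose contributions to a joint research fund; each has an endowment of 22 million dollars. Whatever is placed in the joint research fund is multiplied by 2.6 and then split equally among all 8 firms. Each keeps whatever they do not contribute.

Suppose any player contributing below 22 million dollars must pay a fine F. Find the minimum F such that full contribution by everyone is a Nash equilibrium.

Given the others contribute fully, the best deviation is to contribute 0 (any partial contribution still incurs the fine and gives up units whose private return 0.3250 is below 1).
Deviating from 22 to 0 saves 22 million dollars but forfeits the deviator's share of the drop in the joint research fund: 2.6/8 × 22 = 7.15.
So the deviation gain is 22 − 7.15 = 14.85, and the fine must be at least 14.85 million dollars to wipe it out.

14.85 million dollars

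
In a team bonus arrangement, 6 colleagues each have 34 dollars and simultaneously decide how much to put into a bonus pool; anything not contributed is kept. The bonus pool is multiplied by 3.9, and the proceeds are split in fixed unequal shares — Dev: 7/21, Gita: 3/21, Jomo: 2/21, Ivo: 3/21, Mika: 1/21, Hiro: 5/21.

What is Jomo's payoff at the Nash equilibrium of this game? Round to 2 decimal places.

A player with share s gets back 3.9·s per unit contributed, so full contribution is dominant for anyone with s > 1/3.9 = 0.2564 and zero contribution is dominant for anyone below.
Dev alone (share 7/21) is above the threshold, contributing 34; the remaining 5 contribute 0. Total contributed: 34.
Jomo keeps 34 and receives 3.9 × 34 × 2/21 = 12.63 from the bonus pool, for a payoff of 46.63.

46.63 dollars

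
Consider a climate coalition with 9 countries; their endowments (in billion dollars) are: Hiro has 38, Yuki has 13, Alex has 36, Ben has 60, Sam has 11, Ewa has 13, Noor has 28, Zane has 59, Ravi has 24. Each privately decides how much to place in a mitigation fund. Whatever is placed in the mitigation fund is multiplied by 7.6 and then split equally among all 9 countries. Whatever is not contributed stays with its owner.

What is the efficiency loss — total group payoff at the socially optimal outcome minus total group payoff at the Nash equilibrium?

1861.20 billion dollars

The private return per contributed unit is 7.6/9 = 0.8444 < 1 for every player regardless of endowment, so the Nash equilibrium is zero contribution and the group total is Σ E_j = 38 + 13 + 36 + 60 + 11 + 13 + 28 + 59 + 24 = 282.
Each contributed unit returns 7.600 to the group, so the social optimum is full contribution by everyone: group total = 7.600 × 282 = 2143.20.
Efficiency loss = (7.600 − 1) × 282 = 1861.20.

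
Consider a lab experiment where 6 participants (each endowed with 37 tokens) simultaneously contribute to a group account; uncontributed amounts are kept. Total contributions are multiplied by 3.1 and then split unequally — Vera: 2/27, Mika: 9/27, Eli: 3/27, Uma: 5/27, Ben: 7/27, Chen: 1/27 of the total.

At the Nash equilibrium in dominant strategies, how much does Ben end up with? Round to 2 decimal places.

Player j's private return per contributed unit is 3.1 × (j's share). Contributing is weakly dominant for j when that share is at least 1/3.1 = 0.3226, and contributing 0 is dominant otherwise.
The only share above 0.3226 is Mika's 9/27, contributing 37; the remaining 5 contribute 0. Total contributed: 37.
Ben keeps 37 and receives 3.1 × 37 × 7/27 = 29.74 from the group account, for a payoff of 66.74.

66.74 tokens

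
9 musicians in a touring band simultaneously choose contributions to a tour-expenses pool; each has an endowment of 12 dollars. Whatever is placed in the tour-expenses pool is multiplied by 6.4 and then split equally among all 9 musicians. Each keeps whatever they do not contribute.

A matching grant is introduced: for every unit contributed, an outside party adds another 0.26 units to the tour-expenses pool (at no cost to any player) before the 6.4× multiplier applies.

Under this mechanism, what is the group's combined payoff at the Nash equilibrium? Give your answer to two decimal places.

With the mechanism, a contributed unit returns 6.4 × 1.26 / 9 = 0.8960 per unit of net cost — still below 1 — so contributing 0 remains dominant for every player.
Everyone keeps their endowment and the group total is 9 × 12 = 108.

108.00 dollars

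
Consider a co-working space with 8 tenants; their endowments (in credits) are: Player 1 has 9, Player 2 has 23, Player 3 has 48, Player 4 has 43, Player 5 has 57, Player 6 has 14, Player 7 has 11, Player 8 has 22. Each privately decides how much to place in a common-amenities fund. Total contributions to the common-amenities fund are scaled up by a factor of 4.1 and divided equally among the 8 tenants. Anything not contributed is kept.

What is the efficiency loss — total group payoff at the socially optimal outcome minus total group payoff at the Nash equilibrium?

The private return per contributed unit is 4.1/8 = 0.5125 < 1 for every player regardless of endowment, so the Nash equilibrium is zero contribution and the group total is Σ E_j = 9 + 23 + 48 + 43 + 57 + 14 + 11 + 22 = 227.
Each contributed unit returns 4.100 to the group, so the social optimum is full contribution by everyone: group total = 4.100 × 227 = 930.70.
Efficiency loss = (4.100 − 1) × 227 = 703.70.

703.70 credits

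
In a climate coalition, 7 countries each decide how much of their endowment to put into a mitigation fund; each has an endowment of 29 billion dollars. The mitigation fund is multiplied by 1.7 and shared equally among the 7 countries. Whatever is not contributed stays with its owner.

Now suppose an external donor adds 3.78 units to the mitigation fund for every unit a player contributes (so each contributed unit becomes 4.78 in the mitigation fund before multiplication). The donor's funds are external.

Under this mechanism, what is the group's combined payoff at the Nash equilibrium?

1649.58 billion dollars

The effective private return per unit is now 1.7 × 4.78 / 7 = 1.1609 > 1, so every player's dominant strategy flips to full contribution.
At the Nash equilibrium everyone contributes 29. Group total payoff = 1.7 × 4.78 × 203 = 1649.58.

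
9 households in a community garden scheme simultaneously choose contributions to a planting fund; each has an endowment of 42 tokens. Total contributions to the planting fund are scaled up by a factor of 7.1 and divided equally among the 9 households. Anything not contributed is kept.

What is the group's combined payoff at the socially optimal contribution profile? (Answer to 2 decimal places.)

Each contributed unit returns 7.100 to the group as a whole (0.7889 to each of 9 players), which exceeds 1, so the social optimum is full contribution: group total = 7.100 × 378 = 2683.80.

2683.80 tokens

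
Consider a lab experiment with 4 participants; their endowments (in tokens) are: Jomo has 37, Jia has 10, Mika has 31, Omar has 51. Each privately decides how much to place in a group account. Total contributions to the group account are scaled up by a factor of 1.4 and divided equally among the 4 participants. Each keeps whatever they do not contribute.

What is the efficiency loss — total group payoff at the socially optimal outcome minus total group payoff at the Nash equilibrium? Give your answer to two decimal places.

51.60 tokens

The private return per contributed unit is 1.4/4 = 0.3500 < 1 for every player regardless of endowment, so the Nash equilibrium is zero contribution and the group total is Σ E_j = 37 + 10 + 31 + 51 = 129.
Each contributed unit returns 1.400 to the group, so the social optimum is full contribution by everyone: group total = 1.400 × 129 = 180.60.
Efficiency loss = (1.400 − 1) × 129 = 51.60.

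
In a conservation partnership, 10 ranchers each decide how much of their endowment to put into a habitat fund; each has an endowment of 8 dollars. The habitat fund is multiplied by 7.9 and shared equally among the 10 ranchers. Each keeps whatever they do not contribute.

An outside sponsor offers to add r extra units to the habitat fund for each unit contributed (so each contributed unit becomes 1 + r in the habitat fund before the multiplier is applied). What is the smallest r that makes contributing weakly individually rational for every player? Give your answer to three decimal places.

With matching at rate r, one contributed unit becomes (1 + r) in the habitat fund and returns 7.9 × (1 + r) / 10 to the contributor.
Setting this equal to 1: 1 + r = 10/7.9 = 1.2658.
So the minimum matching rate is r = 1.2658 − 1 = 0.266.

0.266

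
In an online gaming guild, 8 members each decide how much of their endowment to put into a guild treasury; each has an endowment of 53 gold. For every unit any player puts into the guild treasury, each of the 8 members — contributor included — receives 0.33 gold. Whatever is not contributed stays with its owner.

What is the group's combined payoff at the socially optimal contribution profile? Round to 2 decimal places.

Each contributed unit returns 2.640 to the group as a whole (0.33 to each of 8 players), which exceeds 1, so the social optimum is full contribution: group total = 2.640 × 424 = 1119.36.

1119.36 gold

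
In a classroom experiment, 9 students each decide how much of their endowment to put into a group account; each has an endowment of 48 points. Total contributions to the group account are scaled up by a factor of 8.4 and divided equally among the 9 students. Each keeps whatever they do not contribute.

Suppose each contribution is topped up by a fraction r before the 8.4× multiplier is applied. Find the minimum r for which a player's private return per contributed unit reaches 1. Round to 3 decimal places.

With matching at rate r, one contributed unit becomes (1 + r) in the group account and returns 8.4 × (1 + r) / 9 to the contributor.
Setting this equal to 1: 1 + r = 9/8.4 = 1.0714.
So the minimum matching rate is r = 1.0714 − 1 = 0.071.

0.071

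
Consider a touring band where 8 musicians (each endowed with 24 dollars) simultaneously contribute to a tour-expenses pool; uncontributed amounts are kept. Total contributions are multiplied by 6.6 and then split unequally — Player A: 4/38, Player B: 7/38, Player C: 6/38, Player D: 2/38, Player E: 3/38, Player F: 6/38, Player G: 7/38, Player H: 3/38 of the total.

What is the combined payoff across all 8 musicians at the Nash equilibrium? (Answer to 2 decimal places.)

729.60 dollars

Each unit j contributes comes back to j as 6.6 × (j's share), so j prefers to contribute only if that share exceeds 1/6.6 = 0.1515; otherwise keeping the unit dominates.
Player B, Player C, Player F and Player G clear that bar, contributing 24 each; the remaining 4 contribute 0. Total contributed: 96.
The tour-expenses pool pays out 6.6 × 96 = 633.60 in total (split across the unequal shares, but the aggregate is all that matters for the group sum).
The 4 free-riders keep 24 each, adding 96. Group total = 96 + 633.60 = 729.60.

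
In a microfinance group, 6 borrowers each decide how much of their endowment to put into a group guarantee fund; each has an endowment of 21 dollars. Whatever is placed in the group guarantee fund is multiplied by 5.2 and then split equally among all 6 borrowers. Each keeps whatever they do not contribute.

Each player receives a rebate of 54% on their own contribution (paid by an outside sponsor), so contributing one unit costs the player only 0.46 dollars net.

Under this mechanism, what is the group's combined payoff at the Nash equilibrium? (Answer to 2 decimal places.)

The effective private return per unit is now (5.2/6) / 0.46 = 1.8841 > 1, so every player's dominant strategy flips to full contribution.
At the Nash equilibrium everyone contributes 21. Group total payoff = 6 × (21 × 0.54 + 5.2 × 21) = 723.24.

723.24 dollars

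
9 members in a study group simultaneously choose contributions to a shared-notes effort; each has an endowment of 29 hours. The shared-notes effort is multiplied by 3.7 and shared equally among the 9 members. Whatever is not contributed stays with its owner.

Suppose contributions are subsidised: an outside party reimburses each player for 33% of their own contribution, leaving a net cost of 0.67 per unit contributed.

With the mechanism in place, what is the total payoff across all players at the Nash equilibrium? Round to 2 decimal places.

261.00 hours

With the mechanism, a contributed unit returns (3.7/9) / 0.67 = 0.6136 per unit of net cost — still below 1 — so contributing 0 remains dominant for every player.
Everyone keeps their endowment and the group total is 9 × 29 = 261.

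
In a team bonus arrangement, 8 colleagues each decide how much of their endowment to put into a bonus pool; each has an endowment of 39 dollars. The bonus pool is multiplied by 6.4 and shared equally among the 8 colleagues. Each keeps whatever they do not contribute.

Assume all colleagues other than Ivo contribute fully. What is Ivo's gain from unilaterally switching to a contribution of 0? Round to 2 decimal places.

Switching from a contribution of 39 to 0 lets Ivo keep an extra 39 dollars, but lowers the bonus pool by 39, which costs Ivo their own share of that drop: 6.4/8 × 39 = 31.20.
Net gain = 39 − 31.20 = 7.80. The private return per contributed unit (0.8000) is below 1, so free-riding is indeed the best response regardless of what the others do.

7.80 dollars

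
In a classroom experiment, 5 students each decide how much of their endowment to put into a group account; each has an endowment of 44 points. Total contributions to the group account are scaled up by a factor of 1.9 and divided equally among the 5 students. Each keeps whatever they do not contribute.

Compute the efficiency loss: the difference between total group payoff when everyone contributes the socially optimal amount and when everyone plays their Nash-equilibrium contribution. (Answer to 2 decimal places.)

198.00 points

Each contributed unit returns 1.9/5 = 0.3800 to its contributor — below 1 — so contributing 0 is dominant for every player. At the Nash equilibrium everyone keeps their 44, and the group total is 5 × 44 = 220.
Each contributed unit returns 1.900 to the group as a whole (0.3800 to each of 5 players), which exceeds 1, so the social optimum is full contribution: group total = 1.900 × 220 = 418.00.
Efficiency loss = 418.00 − 220 = 198.00.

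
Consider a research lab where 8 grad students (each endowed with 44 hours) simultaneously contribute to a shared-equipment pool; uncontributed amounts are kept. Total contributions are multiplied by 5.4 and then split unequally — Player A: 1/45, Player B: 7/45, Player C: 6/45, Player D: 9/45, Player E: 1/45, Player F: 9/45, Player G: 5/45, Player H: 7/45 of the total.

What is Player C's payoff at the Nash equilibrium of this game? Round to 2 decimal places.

107.36 hours

A player with share s gets back 5.4·s per unit contributed, so full contribution is dominant for anyone with s > 1/5.4 = 0.1852 and zero contribution is dominant for anyone below.
Player D and Player F are above the threshold, contributing 44 each; the remaining 6 contribute 0. Total contributed: 88.
Player C keeps 44 and receives 5.4 × 88 × 6/45 = 63.36 from the shared-equipment pool, for a payoff of 107.36.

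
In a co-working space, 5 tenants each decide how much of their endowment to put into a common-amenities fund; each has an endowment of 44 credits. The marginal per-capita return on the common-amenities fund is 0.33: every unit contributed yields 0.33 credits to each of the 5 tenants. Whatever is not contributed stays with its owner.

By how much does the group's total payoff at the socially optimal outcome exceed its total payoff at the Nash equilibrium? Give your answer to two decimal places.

143.00 credits

The private return per contributed unit is 0.33 < 1, so contributing 0 is dominant for every player. At the Nash equilibrium everyone keeps their 44, and the group total is 5 × 44 = 220.
Each contributed unit returns 1.650 to the group as a whole (0.33 to each of 5 players), which exceeds 1, so the social optimum is full contribution: group total = 1.650 × 220 = 363.00.
Efficiency loss = 363.00 − 220 = 143.00.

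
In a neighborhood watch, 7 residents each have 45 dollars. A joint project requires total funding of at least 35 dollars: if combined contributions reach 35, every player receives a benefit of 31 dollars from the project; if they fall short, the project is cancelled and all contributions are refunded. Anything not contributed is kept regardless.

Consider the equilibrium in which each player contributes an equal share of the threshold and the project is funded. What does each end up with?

Equal share of the threshold: 35/7 = 5.
At this profile no one gains by cutting their contribution: any cut drops the total below 35, the project is cancelled, contributions are refunded, and the deviator ends with 45, which is less than 45 − 5 + 31 = 71. Contributing more than 5 just wastes the excess. So contributing exactly 5 is a best response.
Each player's payoff: 45 − 5 + 31 = 71.

71 dollars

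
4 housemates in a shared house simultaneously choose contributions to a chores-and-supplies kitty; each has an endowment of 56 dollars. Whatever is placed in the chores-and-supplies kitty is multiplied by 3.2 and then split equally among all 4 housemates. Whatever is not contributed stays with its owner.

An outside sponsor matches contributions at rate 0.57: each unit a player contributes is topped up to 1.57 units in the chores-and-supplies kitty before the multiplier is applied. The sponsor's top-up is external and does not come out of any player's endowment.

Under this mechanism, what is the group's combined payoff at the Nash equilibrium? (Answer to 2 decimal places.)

1125.38 dollars

Under the mechanism each unit contributed yields 3.2 × 1.57 / 4 = 1.2560 back to its contributor per unit of net cost, which exceeds 1, making full contribution the dominant choice for everyone.
At the Nash equilibrium everyone contributes 56. Group total payoff = 3.2 × 1.57 × 224 = 1125.38.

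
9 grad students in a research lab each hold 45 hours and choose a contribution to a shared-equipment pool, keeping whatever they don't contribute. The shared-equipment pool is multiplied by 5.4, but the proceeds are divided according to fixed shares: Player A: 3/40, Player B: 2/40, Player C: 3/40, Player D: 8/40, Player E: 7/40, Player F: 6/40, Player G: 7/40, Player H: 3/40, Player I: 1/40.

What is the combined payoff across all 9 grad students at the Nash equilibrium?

Player j's private return per contributed unit is 5.4 × (j's share). Contributing is weakly dominant for j when that share is at least 1/5.4 = 0.1852, and contributing 0 is dominant otherwise.
Only Player D (8/40) clears that bar, contributing 45; the remaining 8 contribute 0. Total contributed: 45.
The shared-equipment pool pays out 5.4 × 45 = 243.00 in total (split across the unequal shares, but the aggregate is all that matters for the group sum).
The 8 free-riders keep 45 each, adding 360. Group total = 360 + 243.00 = 603.00.

603.00 hours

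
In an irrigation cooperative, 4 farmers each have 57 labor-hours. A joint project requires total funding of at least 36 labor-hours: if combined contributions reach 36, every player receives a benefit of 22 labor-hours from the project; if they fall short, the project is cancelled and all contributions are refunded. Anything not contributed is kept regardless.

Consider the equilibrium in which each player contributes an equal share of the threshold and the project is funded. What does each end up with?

70 labor-hours

Equal share of the threshold: 36/4 = 9.
At this profile no one gains by cutting their contribution: any cut drops the total below 36, the project is cancelled, contributions are refunded, and the deviator ends with 57, which is less than 57 − 9 + 22 = 70. Contributing more than 9 just wastes the excess. So contributing exactly 9 is a best response.
Each player's payoff: 57 − 9 + 22 = 70.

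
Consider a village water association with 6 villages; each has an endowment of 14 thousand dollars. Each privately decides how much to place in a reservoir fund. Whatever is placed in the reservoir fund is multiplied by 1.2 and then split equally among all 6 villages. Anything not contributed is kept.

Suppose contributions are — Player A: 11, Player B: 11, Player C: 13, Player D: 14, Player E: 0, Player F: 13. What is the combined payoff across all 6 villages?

Total contributed: 11 + 11 + 13 + 14 + 0 + 13 = 62; total kept: 6 × 14 − 62 = 22.
The reservoir fund pays out 1.2 × 62 = 74.40 in aggregate.
Group total = 22 + 74.40 = 96.40.

96.40 thousand dollars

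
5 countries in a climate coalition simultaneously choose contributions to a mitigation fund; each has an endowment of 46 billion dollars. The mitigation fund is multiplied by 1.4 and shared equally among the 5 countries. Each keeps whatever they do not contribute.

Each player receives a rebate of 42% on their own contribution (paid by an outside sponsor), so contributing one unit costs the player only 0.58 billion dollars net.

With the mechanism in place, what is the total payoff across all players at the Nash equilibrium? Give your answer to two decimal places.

Even with the mechanism, each unit contributed returns only (1.4/5) / 0.58 = 0.4828 per unit of net cost, so contributing nothing is still dominant.
Everyone keeps their endowment and the group total is 5 × 46 = 230.

230.00 billion dollars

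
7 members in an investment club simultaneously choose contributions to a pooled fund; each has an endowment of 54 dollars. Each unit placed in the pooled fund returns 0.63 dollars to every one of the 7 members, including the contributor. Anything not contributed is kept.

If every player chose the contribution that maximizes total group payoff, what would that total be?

1666.98 dollars

Each contributed unit returns 4.410 to the group as a whole (0.63 to each of 7 players), which exceeds 1, so the social optimum is full contribution: group total = 4.410 × 378 = 1666.98.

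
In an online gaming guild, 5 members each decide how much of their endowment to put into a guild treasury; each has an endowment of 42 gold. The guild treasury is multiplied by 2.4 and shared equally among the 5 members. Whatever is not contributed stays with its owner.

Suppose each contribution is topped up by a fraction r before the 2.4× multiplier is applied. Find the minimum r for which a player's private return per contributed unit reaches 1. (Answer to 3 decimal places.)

1.083

With matching at rate r, one contributed unit becomes (1 + r) in the guild treasury and returns 2.4 × (1 + r) / 5 to the contributor.
Setting this equal to 1: 1 + r = 5/2.4 = 2.0833.
So the minimum matching rate is r = 2.0833 − 1 = 1.083.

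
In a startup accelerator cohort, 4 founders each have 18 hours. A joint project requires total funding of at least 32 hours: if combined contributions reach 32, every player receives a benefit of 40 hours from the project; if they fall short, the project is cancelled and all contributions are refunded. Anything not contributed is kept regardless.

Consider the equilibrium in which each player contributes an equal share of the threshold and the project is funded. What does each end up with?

Equal share of the threshold: 32/4 = 8.
At this profile no one gains by cutting their contribution: any cut drops the total below 32, the project is cancelled, contributions are refunded, and the deviator ends with 18, which is less than 18 − 8 + 40 = 50. Contributing more than 8 just wastes the excess. So contributing exactly 8 is a best response.
Each player's payoff: 18 − 8 + 40 = 50.

50 hours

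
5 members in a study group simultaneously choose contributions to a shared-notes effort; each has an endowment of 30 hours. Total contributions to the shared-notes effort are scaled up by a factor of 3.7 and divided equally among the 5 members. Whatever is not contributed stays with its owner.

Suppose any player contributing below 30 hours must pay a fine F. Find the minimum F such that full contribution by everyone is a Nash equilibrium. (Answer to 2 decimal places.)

7.80 hours

Given the others contribute fully, the best deviation is to contribute 0 (any partial contribution still incurs the fine and gives up units whose private return 0.7400 is below 1).
Deviating from 30 to 0 saves 30 hours but forfeits the deviator's share of the drop in the shared-notes effort: 3.7/5 × 30 = 22.20.
So the deviation gain is 30 − 22.20 = 7.80, and the fine must be at least 7.80 hours to wipe it out.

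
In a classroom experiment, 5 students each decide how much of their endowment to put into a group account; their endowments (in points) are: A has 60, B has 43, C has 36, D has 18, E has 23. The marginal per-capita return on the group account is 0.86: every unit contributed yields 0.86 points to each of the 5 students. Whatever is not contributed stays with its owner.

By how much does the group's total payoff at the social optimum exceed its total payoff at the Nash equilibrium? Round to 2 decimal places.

594.00 points

The private return per contributed unit is 0.86 < 1 for everyone, so the Nash equilibrium is zero contribution and the group total is Σ E_j = 60 + 43 + 36 + 18 + 23 = 180.
Each contributed unit returns 4.300 to the group, so the social optimum is full contribution by everyone: group total = 4.300 × 180 = 774.00.
Efficiency loss = (4.300 − 1) × 180 = 594.00.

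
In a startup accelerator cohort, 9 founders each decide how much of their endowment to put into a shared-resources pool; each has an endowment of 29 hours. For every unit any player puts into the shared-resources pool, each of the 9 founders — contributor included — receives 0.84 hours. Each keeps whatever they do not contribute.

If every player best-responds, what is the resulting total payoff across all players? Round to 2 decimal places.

The private return per contributed unit is 0.84 < 1, so contributing 0 is dominant for every player. At the Nash equilibrium everyone keeps their 29, and the group total is 9 × 29 = 261.

261.00 hours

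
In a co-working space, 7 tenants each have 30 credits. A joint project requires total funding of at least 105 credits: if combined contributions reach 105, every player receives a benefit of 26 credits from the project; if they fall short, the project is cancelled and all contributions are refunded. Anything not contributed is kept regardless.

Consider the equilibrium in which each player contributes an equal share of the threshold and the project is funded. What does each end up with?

41 credits

Equal share of the threshold: 105/7 = 15.
At this profile no one gains by cutting their contribution: any cut drops the total below 105, the project is cancelled, contributions are refunded, and the deviator ends with 30, which is less than 30 − 15 + 26 = 41. Contributing more than 15 just wastes the excess. So contributing exactly 15 is a best response.
Each player's payoff: 30 − 15 + 26 = 41.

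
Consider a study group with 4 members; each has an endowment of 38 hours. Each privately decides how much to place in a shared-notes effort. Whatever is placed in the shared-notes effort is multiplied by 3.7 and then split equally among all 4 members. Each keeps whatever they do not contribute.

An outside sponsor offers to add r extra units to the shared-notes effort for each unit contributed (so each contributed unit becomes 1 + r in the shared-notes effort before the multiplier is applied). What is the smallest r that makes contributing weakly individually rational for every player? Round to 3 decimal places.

0.081

With matching at rate r, one contributed unit becomes (1 + r) in the shared-notes effort and returns 3.7 × (1 + r) / 4 to the contributor.
Setting this equal to 1: 1 + r = 4/3.7 = 1.0811.
So the minimum matching rate is r = 1.0811 − 1 = 0.081.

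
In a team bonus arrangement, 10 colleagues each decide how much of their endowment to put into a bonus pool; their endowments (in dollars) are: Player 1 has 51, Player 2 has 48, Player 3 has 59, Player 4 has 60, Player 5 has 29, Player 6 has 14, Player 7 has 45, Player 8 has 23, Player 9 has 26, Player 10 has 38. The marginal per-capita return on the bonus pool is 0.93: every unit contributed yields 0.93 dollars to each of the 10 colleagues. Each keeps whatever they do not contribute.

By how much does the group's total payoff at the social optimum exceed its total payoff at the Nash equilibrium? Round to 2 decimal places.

3261.90 dollars

The private return per contributed unit is 0.93 < 1 for everyone, so the Nash equilibrium is zero contribution and the group total is Σ E_j = 51 + 48 + 59 + 60 + 29 + 14 + 45 + 23 + 26 + 38 = 393.
Each contributed unit returns 9.300 to the group, so the social optimum is full contribution by everyone: group total = 9.300 × 393 = 3654.90.
Efficiency loss = (9.300 − 1) × 393 = 3261.90.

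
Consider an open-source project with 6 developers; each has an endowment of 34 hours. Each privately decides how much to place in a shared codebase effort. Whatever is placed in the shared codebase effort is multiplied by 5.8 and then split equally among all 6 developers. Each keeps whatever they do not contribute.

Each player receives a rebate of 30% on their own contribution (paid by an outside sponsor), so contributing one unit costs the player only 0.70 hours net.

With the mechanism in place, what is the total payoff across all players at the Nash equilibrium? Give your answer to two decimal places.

With the mechanism, a contributed unit returns (5.8/6) / 0.70 = 1.3810 per unit of net cost to the contributor — now above 1 — so contributing fully is weakly dominant for every player.
So the Nash equilibrium is full contribution by all 6; the group earns 6 × (34 × 0.30 + 5.8 × 34) = 1244.40.

1244.40 hours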